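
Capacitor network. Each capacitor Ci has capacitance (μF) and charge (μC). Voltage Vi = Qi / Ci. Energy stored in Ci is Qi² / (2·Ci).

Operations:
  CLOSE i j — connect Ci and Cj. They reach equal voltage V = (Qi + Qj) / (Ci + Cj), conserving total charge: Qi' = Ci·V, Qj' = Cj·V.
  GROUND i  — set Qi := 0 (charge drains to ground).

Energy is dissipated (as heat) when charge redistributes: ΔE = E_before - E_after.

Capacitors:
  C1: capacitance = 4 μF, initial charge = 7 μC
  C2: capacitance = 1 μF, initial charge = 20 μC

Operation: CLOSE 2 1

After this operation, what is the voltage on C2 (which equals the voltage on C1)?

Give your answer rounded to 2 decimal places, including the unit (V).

Answer: 5.40 V

Derivation:
Initial: C1(4μF, Q=7μC, V=1.75V), C2(1μF, Q=20μC, V=20.00V)
Op 1: CLOSE 2-1: Q_total=27.00, C_total=5.00, V=5.40; Q2=5.40, Q1=21.60; dissipated=133.225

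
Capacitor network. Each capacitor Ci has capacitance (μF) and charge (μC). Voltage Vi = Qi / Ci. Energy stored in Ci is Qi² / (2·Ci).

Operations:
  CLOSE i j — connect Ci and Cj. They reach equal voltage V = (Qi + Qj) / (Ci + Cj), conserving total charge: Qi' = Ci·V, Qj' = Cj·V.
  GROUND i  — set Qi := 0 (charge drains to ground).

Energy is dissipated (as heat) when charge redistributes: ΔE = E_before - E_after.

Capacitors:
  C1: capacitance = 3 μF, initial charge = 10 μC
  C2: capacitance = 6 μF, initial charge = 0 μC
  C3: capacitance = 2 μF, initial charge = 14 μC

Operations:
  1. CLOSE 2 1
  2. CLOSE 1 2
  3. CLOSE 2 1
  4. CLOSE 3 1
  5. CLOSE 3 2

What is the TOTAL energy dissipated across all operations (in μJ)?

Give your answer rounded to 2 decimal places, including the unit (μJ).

Answer: 36.08 μJ

Derivation:
Initial: C1(3μF, Q=10μC, V=3.33V), C2(6μF, Q=0μC, V=0.00V), C3(2μF, Q=14μC, V=7.00V)
Op 1: CLOSE 2-1: Q_total=10.00, C_total=9.00, V=1.11; Q2=6.67, Q1=3.33; dissipated=11.111
Op 2: CLOSE 1-2: Q_total=10.00, C_total=9.00, V=1.11; Q1=3.33, Q2=6.67; dissipated=0.000
Op 3: CLOSE 2-1: Q_total=10.00, C_total=9.00, V=1.11; Q2=6.67, Q1=3.33; dissipated=0.000
Op 4: CLOSE 3-1: Q_total=17.33, C_total=5.00, V=3.47; Q3=6.93, Q1=10.40; dissipated=20.807
Op 5: CLOSE 3-2: Q_total=13.60, C_total=8.00, V=1.70; Q3=3.40, Q2=10.20; dissipated=4.161
Total dissipated: 36.080 μJ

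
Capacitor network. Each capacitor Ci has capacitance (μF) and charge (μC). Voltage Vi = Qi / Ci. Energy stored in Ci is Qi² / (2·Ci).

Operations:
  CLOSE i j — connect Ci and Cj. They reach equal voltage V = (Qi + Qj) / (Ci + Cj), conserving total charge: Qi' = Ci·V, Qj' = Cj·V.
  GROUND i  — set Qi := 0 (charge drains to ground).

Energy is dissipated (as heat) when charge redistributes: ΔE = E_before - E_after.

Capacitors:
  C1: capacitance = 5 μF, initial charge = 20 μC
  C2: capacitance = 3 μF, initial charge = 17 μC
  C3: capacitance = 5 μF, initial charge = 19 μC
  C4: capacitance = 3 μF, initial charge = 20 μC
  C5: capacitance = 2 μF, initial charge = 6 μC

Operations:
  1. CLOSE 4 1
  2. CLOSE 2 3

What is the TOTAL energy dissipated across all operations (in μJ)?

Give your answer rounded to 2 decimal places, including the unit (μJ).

Initial: C1(5μF, Q=20μC, V=4.00V), C2(3μF, Q=17μC, V=5.67V), C3(5μF, Q=19μC, V=3.80V), C4(3μF, Q=20μC, V=6.67V), C5(2μF, Q=6μC, V=3.00V)
Op 1: CLOSE 4-1: Q_total=40.00, C_total=8.00, V=5.00; Q4=15.00, Q1=25.00; dissipated=6.667
Op 2: CLOSE 2-3: Q_total=36.00, C_total=8.00, V=4.50; Q2=13.50, Q3=22.50; dissipated=3.267
Total dissipated: 9.933 μJ

Answer: 9.93 μJ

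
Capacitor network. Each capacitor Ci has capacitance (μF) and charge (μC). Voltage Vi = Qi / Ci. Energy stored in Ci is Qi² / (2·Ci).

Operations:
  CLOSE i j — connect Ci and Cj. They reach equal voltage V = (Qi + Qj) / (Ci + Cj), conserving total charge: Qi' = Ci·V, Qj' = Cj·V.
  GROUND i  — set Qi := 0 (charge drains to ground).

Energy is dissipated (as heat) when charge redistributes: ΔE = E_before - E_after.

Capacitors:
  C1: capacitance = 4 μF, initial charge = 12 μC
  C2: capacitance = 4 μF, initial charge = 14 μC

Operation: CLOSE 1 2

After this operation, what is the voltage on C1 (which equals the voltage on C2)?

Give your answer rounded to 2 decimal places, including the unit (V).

Answer: 3.25 V

Derivation:
Initial: C1(4μF, Q=12μC, V=3.00V), C2(4μF, Q=14μC, V=3.50V)
Op 1: CLOSE 1-2: Q_total=26.00, C_total=8.00, V=3.25; Q1=13.00, Q2=13.00; dissipated=0.250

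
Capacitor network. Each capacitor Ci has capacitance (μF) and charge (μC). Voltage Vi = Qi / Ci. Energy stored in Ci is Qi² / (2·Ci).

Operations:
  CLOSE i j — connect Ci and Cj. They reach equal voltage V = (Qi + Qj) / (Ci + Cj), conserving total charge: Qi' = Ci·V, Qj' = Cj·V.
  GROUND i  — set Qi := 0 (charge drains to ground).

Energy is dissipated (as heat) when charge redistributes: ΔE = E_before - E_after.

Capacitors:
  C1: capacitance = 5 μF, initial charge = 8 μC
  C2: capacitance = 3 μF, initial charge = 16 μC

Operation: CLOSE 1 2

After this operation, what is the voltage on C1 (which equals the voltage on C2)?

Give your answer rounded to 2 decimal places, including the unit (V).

Initial: C1(5μF, Q=8μC, V=1.60V), C2(3μF, Q=16μC, V=5.33V)
Op 1: CLOSE 1-2: Q_total=24.00, C_total=8.00, V=3.00; Q1=15.00, Q2=9.00; dissipated=13.067

Answer: 3.00 V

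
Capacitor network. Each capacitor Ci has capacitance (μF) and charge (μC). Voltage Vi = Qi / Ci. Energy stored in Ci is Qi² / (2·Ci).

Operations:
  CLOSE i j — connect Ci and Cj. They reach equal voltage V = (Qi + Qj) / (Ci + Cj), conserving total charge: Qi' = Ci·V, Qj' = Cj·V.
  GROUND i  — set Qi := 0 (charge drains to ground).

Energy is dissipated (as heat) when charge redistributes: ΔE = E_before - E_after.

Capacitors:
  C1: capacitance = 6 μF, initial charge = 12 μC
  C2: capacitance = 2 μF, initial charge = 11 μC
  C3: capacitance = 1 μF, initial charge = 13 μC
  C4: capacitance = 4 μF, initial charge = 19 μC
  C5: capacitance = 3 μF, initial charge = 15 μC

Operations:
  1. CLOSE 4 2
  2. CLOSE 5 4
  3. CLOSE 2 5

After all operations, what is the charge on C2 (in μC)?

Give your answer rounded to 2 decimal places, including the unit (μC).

Answer: 10.00 μC

Derivation:
Initial: C1(6μF, Q=12μC, V=2.00V), C2(2μF, Q=11μC, V=5.50V), C3(1μF, Q=13μC, V=13.00V), C4(4μF, Q=19μC, V=4.75V), C5(3μF, Q=15μC, V=5.00V)
Op 1: CLOSE 4-2: Q_total=30.00, C_total=6.00, V=5.00; Q4=20.00, Q2=10.00; dissipated=0.375
Op 2: CLOSE 5-4: Q_total=35.00, C_total=7.00, V=5.00; Q5=15.00, Q4=20.00; dissipated=0.000
Op 3: CLOSE 2-5: Q_total=25.00, C_total=5.00, V=5.00; Q2=10.00, Q5=15.00; dissipated=0.000
Final charges: Q1=12.00, Q2=10.00, Q3=13.00, Q4=20.00, Q5=15.00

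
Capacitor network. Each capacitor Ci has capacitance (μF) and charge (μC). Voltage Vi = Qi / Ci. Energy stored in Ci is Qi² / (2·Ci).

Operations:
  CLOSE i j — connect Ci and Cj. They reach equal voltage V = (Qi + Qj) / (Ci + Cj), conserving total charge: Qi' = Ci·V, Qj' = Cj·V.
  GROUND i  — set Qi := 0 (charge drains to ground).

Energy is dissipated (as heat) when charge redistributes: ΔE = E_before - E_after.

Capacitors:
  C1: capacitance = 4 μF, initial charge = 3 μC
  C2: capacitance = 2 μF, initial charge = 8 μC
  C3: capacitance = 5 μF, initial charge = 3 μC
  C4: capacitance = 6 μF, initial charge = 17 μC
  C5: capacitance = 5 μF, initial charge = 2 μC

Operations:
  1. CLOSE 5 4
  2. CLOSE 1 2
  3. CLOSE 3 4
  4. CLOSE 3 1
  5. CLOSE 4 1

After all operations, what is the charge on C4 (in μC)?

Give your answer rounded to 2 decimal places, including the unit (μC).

Answer: 7.95 μC

Derivation:
Initial: C1(4μF, Q=3μC, V=0.75V), C2(2μF, Q=8μC, V=4.00V), C3(5μF, Q=3μC, V=0.60V), C4(6μF, Q=17μC, V=2.83V), C5(5μF, Q=2μC, V=0.40V)
Op 1: CLOSE 5-4: Q_total=19.00, C_total=11.00, V=1.73; Q5=8.64, Q4=10.36; dissipated=8.074
Op 2: CLOSE 1-2: Q_total=11.00, C_total=6.00, V=1.83; Q1=7.33, Q2=3.67; dissipated=7.042
Op 3: CLOSE 3-4: Q_total=13.36, C_total=11.00, V=1.21; Q3=6.07, Q4=7.29; dissipated=1.733
Op 4: CLOSE 3-1: Q_total=13.41, C_total=9.00, V=1.49; Q3=7.45, Q1=5.96; dissipated=0.425
Op 5: CLOSE 4-1: Q_total=13.25, C_total=10.00, V=1.32; Q4=7.95, Q1=5.30; dissipated=0.091
Final charges: Q1=5.30, Q2=3.67, Q3=7.45, Q4=7.95, Q5=8.64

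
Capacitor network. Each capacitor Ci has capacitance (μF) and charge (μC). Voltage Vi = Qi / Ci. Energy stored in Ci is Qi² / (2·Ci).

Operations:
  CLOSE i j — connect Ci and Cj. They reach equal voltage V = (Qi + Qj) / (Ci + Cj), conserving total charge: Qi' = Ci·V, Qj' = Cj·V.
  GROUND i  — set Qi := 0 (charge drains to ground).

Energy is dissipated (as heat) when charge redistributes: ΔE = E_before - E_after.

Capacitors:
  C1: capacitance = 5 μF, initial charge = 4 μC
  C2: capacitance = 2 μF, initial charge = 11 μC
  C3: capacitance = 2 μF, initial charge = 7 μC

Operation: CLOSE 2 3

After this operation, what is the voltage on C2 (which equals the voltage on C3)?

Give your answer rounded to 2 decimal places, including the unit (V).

Answer: 4.50 V

Derivation:
Initial: C1(5μF, Q=4μC, V=0.80V), C2(2μF, Q=11μC, V=5.50V), C3(2μF, Q=7μC, V=3.50V)
Op 1: CLOSE 2-3: Q_total=18.00, C_total=4.00, V=4.50; Q2=9.00, Q3=9.00; dissipated=2.000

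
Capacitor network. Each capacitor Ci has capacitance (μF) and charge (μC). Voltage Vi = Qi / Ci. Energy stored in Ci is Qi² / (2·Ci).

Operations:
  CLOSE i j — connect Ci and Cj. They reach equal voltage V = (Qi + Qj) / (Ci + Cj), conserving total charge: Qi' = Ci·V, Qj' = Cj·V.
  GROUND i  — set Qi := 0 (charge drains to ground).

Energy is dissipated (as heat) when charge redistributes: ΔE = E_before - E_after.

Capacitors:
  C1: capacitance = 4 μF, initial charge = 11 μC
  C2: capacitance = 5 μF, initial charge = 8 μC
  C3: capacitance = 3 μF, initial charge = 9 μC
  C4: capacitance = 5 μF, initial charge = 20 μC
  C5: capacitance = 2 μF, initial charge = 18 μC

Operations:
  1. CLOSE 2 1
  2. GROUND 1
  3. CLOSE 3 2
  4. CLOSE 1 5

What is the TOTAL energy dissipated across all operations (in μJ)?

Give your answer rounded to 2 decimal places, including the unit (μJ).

Initial: C1(4μF, Q=11μC, V=2.75V), C2(5μF, Q=8μC, V=1.60V), C3(3μF, Q=9μC, V=3.00V), C4(5μF, Q=20μC, V=4.00V), C5(2μF, Q=18μC, V=9.00V)
Op 1: CLOSE 2-1: Q_total=19.00, C_total=9.00, V=2.11; Q2=10.56, Q1=8.44; dissipated=1.469
Op 2: GROUND 1: Q1=0; energy lost=8.914
Op 3: CLOSE 3-2: Q_total=19.56, C_total=8.00, V=2.44; Q3=7.33, Q2=12.22; dissipated=0.741
Op 4: CLOSE 1-5: Q_total=18.00, C_total=6.00, V=3.00; Q1=12.00, Q5=6.00; dissipated=54.000
Total dissipated: 65.124 μJ

Answer: 65.12 μJ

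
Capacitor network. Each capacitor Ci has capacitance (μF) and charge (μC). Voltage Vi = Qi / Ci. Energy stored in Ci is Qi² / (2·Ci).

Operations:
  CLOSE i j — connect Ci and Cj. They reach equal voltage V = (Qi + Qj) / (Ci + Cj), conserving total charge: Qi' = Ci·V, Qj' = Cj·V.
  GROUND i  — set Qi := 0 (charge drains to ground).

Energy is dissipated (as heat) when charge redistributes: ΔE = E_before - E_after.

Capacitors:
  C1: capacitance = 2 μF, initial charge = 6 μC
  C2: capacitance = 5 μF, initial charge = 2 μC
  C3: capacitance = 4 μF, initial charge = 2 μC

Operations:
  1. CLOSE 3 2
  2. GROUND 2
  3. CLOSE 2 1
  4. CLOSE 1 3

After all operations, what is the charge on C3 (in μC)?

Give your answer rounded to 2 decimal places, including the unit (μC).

Initial: C1(2μF, Q=6μC, V=3.00V), C2(5μF, Q=2μC, V=0.40V), C3(4μF, Q=2μC, V=0.50V)
Op 1: CLOSE 3-2: Q_total=4.00, C_total=9.00, V=0.44; Q3=1.78, Q2=2.22; dissipated=0.011
Op 2: GROUND 2: Q2=0; energy lost=0.494
Op 3: CLOSE 2-1: Q_total=6.00, C_total=7.00, V=0.86; Q2=4.29, Q1=1.71; dissipated=6.429
Op 4: CLOSE 1-3: Q_total=3.49, C_total=6.00, V=0.58; Q1=1.16, Q3=2.33; dissipated=0.114
Final charges: Q1=1.16, Q2=4.29, Q3=2.33

Answer: 2.33 μC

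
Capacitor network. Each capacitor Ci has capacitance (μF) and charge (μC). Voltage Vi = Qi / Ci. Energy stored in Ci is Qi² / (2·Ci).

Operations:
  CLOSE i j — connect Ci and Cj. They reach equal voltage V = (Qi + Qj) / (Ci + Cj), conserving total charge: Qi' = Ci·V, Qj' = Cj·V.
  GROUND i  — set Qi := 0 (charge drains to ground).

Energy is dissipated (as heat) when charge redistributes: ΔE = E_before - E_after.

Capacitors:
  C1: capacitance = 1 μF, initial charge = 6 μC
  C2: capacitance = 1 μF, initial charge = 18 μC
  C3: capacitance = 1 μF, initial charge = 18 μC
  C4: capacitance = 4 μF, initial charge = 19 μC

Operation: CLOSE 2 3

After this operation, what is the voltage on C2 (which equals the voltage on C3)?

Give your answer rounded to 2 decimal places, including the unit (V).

Answer: 18.00 V

Derivation:
Initial: C1(1μF, Q=6μC, V=6.00V), C2(1μF, Q=18μC, V=18.00V), C3(1μF, Q=18μC, V=18.00V), C4(4μF, Q=19μC, V=4.75V)
Op 1: CLOSE 2-3: Q_total=36.00, C_total=2.00, V=18.00; Q2=18.00, Q3=18.00; dissipated=0.000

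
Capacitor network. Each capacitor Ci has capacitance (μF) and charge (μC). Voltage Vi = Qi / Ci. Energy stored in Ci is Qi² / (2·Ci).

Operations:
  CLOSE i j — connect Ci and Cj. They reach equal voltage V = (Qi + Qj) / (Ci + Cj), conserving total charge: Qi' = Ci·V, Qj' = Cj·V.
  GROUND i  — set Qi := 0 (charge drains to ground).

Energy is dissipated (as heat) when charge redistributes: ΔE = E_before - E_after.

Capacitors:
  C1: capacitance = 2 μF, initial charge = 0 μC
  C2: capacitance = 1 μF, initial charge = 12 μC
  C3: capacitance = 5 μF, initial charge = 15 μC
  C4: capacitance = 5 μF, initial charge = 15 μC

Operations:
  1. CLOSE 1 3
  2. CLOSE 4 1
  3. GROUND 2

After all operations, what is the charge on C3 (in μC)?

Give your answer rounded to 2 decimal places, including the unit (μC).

Answer: 10.71 μC

Derivation:
Initial: C1(2μF, Q=0μC, V=0.00V), C2(1μF, Q=12μC, V=12.00V), C3(5μF, Q=15μC, V=3.00V), C4(5μF, Q=15μC, V=3.00V)
Op 1: CLOSE 1-3: Q_total=15.00, C_total=7.00, V=2.14; Q1=4.29, Q3=10.71; dissipated=6.429
Op 2: CLOSE 4-1: Q_total=19.29, C_total=7.00, V=2.76; Q4=13.78, Q1=5.51; dissipated=0.525
Op 3: GROUND 2: Q2=0; energy lost=72.000
Final charges: Q1=5.51, Q2=0.00, Q3=10.71, Q4=13.78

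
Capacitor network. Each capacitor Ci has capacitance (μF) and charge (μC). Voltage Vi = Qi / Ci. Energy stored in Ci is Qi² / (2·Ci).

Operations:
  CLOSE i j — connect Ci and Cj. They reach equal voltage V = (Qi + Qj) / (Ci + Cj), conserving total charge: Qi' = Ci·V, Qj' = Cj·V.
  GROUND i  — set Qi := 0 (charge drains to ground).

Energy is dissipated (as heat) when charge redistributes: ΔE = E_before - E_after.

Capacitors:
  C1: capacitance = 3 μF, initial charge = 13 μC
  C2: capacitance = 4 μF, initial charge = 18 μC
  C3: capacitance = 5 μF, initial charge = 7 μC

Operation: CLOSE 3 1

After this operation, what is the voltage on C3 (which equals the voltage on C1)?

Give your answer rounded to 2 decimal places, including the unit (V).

Answer: 2.50 V

Derivation:
Initial: C1(3μF, Q=13μC, V=4.33V), C2(4μF, Q=18μC, V=4.50V), C3(5μF, Q=7μC, V=1.40V)
Op 1: CLOSE 3-1: Q_total=20.00, C_total=8.00, V=2.50; Q3=12.50, Q1=7.50; dissipated=8.067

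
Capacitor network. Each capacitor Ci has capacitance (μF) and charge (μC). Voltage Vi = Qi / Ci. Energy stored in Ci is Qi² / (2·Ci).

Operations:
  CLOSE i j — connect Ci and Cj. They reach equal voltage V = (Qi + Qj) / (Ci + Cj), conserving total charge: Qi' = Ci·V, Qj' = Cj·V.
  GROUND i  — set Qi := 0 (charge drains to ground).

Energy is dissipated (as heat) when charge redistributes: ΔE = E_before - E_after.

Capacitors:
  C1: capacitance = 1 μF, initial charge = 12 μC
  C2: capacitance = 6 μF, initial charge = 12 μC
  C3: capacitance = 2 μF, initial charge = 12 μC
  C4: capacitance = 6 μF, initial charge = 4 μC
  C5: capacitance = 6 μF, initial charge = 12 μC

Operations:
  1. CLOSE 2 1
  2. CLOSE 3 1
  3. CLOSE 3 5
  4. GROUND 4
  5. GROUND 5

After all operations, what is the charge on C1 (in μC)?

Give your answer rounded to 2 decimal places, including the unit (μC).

Answer: 5.14 μC

Derivation:
Initial: C1(1μF, Q=12μC, V=12.00V), C2(6μF, Q=12μC, V=2.00V), C3(2μF, Q=12μC, V=6.00V), C4(6μF, Q=4μC, V=0.67V), C5(6μF, Q=12μC, V=2.00V)
Op 1: CLOSE 2-1: Q_total=24.00, C_total=7.00, V=3.43; Q2=20.57, Q1=3.43; dissipated=42.857
Op 2: CLOSE 3-1: Q_total=15.43, C_total=3.00, V=5.14; Q3=10.29, Q1=5.14; dissipated=2.204
Op 3: CLOSE 3-5: Q_total=22.29, C_total=8.00, V=2.79; Q3=5.57, Q5=16.71; dissipated=7.408
Op 4: GROUND 4: Q4=0; energy lost=1.333
Op 5: GROUND 5: Q5=0; energy lost=23.281
Final charges: Q1=5.14, Q2=20.57, Q3=5.57, Q4=0.00, Q5=0.00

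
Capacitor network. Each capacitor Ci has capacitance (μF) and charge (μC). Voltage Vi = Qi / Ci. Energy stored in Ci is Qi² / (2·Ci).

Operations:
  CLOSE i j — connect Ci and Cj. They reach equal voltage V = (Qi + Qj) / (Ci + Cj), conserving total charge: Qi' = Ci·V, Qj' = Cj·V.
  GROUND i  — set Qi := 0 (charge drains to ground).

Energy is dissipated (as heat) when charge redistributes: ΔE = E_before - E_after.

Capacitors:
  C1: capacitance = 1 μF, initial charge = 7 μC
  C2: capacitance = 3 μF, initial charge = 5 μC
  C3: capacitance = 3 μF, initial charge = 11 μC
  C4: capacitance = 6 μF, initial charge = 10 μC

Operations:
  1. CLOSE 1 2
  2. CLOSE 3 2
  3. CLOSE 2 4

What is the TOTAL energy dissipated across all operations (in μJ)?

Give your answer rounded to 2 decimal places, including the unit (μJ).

Answer: 13.78 μJ

Derivation:
Initial: C1(1μF, Q=7μC, V=7.00V), C2(3μF, Q=5μC, V=1.67V), C3(3μF, Q=11μC, V=3.67V), C4(6μF, Q=10μC, V=1.67V)
Op 1: CLOSE 1-2: Q_total=12.00, C_total=4.00, V=3.00; Q1=3.00, Q2=9.00; dissipated=10.667
Op 2: CLOSE 3-2: Q_total=20.00, C_total=6.00, V=3.33; Q3=10.00, Q2=10.00; dissipated=0.333
Op 3: CLOSE 2-4: Q_total=20.00, C_total=9.00, V=2.22; Q2=6.67, Q4=13.33; dissipated=2.778
Total dissipated: 13.778 μJ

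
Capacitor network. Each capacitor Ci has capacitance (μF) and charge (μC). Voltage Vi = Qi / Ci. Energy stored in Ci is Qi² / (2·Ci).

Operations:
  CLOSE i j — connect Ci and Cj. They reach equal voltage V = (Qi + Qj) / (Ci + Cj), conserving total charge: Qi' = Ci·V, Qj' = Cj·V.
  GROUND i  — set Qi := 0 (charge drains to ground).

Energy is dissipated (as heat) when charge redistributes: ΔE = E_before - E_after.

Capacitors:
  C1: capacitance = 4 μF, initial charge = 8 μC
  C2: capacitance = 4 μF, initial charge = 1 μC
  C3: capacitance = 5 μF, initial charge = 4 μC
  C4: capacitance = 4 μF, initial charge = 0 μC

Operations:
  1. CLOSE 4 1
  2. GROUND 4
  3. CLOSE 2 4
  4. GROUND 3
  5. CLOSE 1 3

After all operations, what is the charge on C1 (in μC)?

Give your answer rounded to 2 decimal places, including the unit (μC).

Answer: 1.78 μC

Derivation:
Initial: C1(4μF, Q=8μC, V=2.00V), C2(4μF, Q=1μC, V=0.25V), C3(5μF, Q=4μC, V=0.80V), C4(4μF, Q=0μC, V=0.00V)
Op 1: CLOSE 4-1: Q_total=8.00, C_total=8.00, V=1.00; Q4=4.00, Q1=4.00; dissipated=4.000
Op 2: GROUND 4: Q4=0; energy lost=2.000
Op 3: CLOSE 2-4: Q_total=1.00, C_total=8.00, V=0.12; Q2=0.50, Q4=0.50; dissipated=0.062
Op 4: GROUND 3: Q3=0; energy lost=1.600
Op 5: CLOSE 1-3: Q_total=4.00, C_total=9.00, V=0.44; Q1=1.78, Q3=2.22; dissipated=1.111
Final charges: Q1=1.78, Q2=0.50, Q3=2.22, Q4=0.50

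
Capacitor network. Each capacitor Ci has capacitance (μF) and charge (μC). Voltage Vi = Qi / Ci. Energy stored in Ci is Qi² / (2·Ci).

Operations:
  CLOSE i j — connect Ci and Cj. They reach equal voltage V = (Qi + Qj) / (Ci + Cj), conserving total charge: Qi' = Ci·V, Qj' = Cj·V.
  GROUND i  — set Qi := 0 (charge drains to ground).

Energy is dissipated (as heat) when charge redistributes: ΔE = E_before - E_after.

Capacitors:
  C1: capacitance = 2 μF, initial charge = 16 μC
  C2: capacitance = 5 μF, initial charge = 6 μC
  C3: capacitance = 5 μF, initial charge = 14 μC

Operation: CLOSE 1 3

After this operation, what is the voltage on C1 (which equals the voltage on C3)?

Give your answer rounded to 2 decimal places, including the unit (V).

Answer: 4.29 V

Derivation:
Initial: C1(2μF, Q=16μC, V=8.00V), C2(5μF, Q=6μC, V=1.20V), C3(5μF, Q=14μC, V=2.80V)
Op 1: CLOSE 1-3: Q_total=30.00, C_total=7.00, V=4.29; Q1=8.57, Q3=21.43; dissipated=19.314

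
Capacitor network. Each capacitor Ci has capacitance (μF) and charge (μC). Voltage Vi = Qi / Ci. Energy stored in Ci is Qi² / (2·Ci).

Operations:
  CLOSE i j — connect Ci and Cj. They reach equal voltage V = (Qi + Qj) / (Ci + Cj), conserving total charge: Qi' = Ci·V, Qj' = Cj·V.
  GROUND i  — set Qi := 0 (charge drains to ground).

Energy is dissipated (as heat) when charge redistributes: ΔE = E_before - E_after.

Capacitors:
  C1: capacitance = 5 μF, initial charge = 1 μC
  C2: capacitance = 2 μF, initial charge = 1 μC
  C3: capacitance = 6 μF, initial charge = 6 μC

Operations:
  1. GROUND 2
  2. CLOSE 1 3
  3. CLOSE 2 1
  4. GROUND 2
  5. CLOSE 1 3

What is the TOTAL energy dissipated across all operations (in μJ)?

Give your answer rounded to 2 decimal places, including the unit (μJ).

Initial: C1(5μF, Q=1μC, V=0.20V), C2(2μF, Q=1μC, V=0.50V), C3(6μF, Q=6μC, V=1.00V)
Op 1: GROUND 2: Q2=0; energy lost=0.250
Op 2: CLOSE 1-3: Q_total=7.00, C_total=11.00, V=0.64; Q1=3.18, Q3=3.82; dissipated=0.873
Op 3: CLOSE 2-1: Q_total=3.18, C_total=7.00, V=0.45; Q2=0.91, Q1=2.27; dissipated=0.289
Op 4: GROUND 2: Q2=0; energy lost=0.207
Op 5: CLOSE 1-3: Q_total=6.09, C_total=11.00, V=0.55; Q1=2.77, Q3=3.32; dissipated=0.045
Total dissipated: 1.664 μJ

Answer: 1.66 μJ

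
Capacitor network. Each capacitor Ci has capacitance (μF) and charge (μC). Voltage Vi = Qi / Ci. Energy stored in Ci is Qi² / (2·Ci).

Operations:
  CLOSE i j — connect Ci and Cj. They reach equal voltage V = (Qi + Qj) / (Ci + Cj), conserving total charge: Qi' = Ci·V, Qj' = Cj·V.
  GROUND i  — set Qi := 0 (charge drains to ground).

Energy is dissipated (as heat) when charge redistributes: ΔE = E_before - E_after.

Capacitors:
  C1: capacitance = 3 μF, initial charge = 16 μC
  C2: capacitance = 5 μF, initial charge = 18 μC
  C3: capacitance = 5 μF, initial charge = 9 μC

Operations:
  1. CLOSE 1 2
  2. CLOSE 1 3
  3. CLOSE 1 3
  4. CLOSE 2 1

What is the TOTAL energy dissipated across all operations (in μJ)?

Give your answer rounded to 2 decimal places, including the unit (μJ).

Answer: 10.64 μJ

Derivation:
Initial: C1(3μF, Q=16μC, V=5.33V), C2(5μF, Q=18μC, V=3.60V), C3(5μF, Q=9μC, V=1.80V)
Op 1: CLOSE 1-2: Q_total=34.00, C_total=8.00, V=4.25; Q1=12.75, Q2=21.25; dissipated=2.817
Op 2: CLOSE 1-3: Q_total=21.75, C_total=8.00, V=2.72; Q1=8.16, Q3=13.59; dissipated=5.627
Op 3: CLOSE 1-3: Q_total=21.75, C_total=8.00, V=2.72; Q1=8.16, Q3=13.59; dissipated=0.000
Op 4: CLOSE 2-1: Q_total=29.41, C_total=8.00, V=3.68; Q2=18.38, Q1=11.03; dissipated=2.198
Total dissipated: 10.642 μJ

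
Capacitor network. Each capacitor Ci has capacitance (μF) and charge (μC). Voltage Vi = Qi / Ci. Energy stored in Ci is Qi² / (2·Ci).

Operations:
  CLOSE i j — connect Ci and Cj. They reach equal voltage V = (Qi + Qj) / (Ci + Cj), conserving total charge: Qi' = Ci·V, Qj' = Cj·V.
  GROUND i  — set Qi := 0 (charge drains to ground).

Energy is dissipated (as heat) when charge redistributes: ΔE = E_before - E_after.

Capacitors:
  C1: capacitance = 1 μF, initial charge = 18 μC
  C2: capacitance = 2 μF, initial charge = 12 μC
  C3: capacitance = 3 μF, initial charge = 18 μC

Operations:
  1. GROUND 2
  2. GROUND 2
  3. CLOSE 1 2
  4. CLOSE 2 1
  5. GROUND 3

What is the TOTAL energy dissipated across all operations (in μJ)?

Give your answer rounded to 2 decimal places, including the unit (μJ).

Initial: C1(1μF, Q=18μC, V=18.00V), C2(2μF, Q=12μC, V=6.00V), C3(3μF, Q=18μC, V=6.00V)
Op 1: GROUND 2: Q2=0; energy lost=36.000
Op 2: GROUND 2: Q2=0; energy lost=0.000
Op 3: CLOSE 1-2: Q_total=18.00, C_total=3.00, V=6.00; Q1=6.00, Q2=12.00; dissipated=108.000
Op 4: CLOSE 2-1: Q_total=18.00, C_total=3.00, V=6.00; Q2=12.00, Q1=6.00; dissipated=0.000
Op 5: GROUND 3: Q3=0; energy lost=54.000
Total dissipated: 198.000 μJ

Answer: 198.00 μJ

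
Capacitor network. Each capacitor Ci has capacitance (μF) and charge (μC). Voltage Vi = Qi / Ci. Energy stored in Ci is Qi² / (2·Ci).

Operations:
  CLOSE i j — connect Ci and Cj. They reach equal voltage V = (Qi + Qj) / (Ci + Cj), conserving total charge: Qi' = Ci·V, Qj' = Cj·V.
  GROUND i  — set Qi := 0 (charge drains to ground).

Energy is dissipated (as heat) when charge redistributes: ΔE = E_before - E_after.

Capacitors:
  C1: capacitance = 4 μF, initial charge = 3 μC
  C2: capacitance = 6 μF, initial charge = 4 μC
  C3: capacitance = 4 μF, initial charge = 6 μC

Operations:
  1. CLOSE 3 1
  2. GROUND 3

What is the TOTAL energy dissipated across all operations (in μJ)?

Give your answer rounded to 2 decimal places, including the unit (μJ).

Answer: 3.09 μJ

Derivation:
Initial: C1(4μF, Q=3μC, V=0.75V), C2(6μF, Q=4μC, V=0.67V), C3(4μF, Q=6μC, V=1.50V)
Op 1: CLOSE 3-1: Q_total=9.00, C_total=8.00, V=1.12; Q3=4.50, Q1=4.50; dissipated=0.562
Op 2: GROUND 3: Q3=0; energy lost=2.531
Total dissipated: 3.094 μJ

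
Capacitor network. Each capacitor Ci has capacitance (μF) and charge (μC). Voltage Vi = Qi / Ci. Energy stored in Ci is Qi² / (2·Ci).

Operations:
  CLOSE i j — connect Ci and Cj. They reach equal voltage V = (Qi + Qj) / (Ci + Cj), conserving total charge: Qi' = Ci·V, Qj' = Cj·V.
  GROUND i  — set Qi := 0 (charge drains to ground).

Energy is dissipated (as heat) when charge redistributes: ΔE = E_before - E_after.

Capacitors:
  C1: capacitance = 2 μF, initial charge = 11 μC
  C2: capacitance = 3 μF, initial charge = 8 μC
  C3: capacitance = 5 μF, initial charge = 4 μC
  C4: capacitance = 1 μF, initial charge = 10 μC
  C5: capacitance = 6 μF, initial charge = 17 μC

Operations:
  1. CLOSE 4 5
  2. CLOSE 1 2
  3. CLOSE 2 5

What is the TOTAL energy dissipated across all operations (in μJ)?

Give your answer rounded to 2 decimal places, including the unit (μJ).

Answer: 26.83 μJ

Derivation:
Initial: C1(2μF, Q=11μC, V=5.50V), C2(3μF, Q=8μC, V=2.67V), C3(5μF, Q=4μC, V=0.80V), C4(1μF, Q=10μC, V=10.00V), C5(6μF, Q=17μC, V=2.83V)
Op 1: CLOSE 4-5: Q_total=27.00, C_total=7.00, V=3.86; Q4=3.86, Q5=23.14; dissipated=22.012
Op 2: CLOSE 1-2: Q_total=19.00, C_total=5.00, V=3.80; Q1=7.60, Q2=11.40; dissipated=4.817
Op 3: CLOSE 2-5: Q_total=34.54, C_total=9.00, V=3.84; Q2=11.51, Q5=23.03; dissipated=0.003
Total dissipated: 26.832 μJ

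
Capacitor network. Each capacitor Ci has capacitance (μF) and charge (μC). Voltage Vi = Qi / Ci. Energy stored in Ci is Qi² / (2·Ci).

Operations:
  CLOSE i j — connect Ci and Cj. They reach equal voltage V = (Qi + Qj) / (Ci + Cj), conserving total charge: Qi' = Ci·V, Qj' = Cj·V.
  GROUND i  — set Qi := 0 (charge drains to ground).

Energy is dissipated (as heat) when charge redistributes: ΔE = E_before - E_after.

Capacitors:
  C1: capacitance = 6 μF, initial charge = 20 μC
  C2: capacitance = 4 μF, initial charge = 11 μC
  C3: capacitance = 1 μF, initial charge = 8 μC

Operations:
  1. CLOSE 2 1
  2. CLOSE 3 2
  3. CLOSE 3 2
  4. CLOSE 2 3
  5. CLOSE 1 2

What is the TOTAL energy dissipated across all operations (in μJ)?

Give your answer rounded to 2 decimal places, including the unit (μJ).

Answer: 11.16 μJ

Derivation:
Initial: C1(6μF, Q=20μC, V=3.33V), C2(4μF, Q=11μC, V=2.75V), C3(1μF, Q=8μC, V=8.00V)
Op 1: CLOSE 2-1: Q_total=31.00, C_total=10.00, V=3.10; Q2=12.40, Q1=18.60; dissipated=0.408
Op 2: CLOSE 3-2: Q_total=20.40, C_total=5.00, V=4.08; Q3=4.08, Q2=16.32; dissipated=9.604
Op 3: CLOSE 3-2: Q_total=20.40, C_total=5.00, V=4.08; Q3=4.08, Q2=16.32; dissipated=0.000
Op 4: CLOSE 2-3: Q_total=20.40, C_total=5.00, V=4.08; Q2=16.32, Q3=4.08; dissipated=0.000
Op 5: CLOSE 1-2: Q_total=34.92, C_total=10.00, V=3.49; Q1=20.95, Q2=13.97; dissipated=1.152
Total dissipated: 11.165 μJ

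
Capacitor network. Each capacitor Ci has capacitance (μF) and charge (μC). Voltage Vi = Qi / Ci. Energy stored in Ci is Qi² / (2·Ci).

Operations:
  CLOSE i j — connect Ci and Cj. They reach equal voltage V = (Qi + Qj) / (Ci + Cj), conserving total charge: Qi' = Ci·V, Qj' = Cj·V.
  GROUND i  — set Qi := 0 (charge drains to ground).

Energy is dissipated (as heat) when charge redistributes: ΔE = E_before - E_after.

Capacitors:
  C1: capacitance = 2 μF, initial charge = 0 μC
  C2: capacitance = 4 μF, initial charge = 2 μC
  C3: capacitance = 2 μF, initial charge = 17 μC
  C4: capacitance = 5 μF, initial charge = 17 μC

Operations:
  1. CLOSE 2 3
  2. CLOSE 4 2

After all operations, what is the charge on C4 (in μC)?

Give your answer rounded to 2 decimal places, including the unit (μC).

Initial: C1(2μF, Q=0μC, V=0.00V), C2(4μF, Q=2μC, V=0.50V), C3(2μF, Q=17μC, V=8.50V), C4(5μF, Q=17μC, V=3.40V)
Op 1: CLOSE 2-3: Q_total=19.00, C_total=6.00, V=3.17; Q2=12.67, Q3=6.33; dissipated=42.667
Op 2: CLOSE 4-2: Q_total=29.67, C_total=9.00, V=3.30; Q4=16.48, Q2=13.19; dissipated=0.060
Final charges: Q1=0.00, Q2=13.19, Q3=6.33, Q4=16.48

Answer: 16.48 μC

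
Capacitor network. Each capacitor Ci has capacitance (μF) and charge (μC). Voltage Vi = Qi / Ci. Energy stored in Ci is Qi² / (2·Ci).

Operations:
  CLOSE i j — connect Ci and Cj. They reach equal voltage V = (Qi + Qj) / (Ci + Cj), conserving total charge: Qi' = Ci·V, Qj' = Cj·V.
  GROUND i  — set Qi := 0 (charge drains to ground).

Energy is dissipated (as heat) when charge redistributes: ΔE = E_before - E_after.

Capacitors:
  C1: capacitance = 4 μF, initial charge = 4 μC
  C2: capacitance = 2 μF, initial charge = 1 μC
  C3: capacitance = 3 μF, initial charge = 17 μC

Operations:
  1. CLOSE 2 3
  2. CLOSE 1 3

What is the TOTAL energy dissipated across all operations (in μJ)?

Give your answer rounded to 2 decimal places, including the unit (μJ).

Answer: 21.81 μJ

Derivation:
Initial: C1(4μF, Q=4μC, V=1.00V), C2(2μF, Q=1μC, V=0.50V), C3(3μF, Q=17μC, V=5.67V)
Op 1: CLOSE 2-3: Q_total=18.00, C_total=5.00, V=3.60; Q2=7.20, Q3=10.80; dissipated=16.017
Op 2: CLOSE 1-3: Q_total=14.80, C_total=7.00, V=2.11; Q1=8.46, Q3=6.34; dissipated=5.794
Total dissipated: 21.811 μJ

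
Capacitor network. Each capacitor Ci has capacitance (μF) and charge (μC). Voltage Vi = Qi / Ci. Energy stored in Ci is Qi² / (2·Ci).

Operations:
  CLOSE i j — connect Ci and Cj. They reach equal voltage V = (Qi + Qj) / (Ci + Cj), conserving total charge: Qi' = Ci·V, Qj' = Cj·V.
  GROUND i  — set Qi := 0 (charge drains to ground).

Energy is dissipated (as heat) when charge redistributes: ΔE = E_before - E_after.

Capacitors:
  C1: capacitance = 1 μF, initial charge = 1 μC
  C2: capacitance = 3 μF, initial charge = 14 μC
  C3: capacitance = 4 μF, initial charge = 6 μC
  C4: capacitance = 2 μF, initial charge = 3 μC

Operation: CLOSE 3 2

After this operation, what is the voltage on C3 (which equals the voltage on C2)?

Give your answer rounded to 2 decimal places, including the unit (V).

Answer: 2.86 V

Derivation:
Initial: C1(1μF, Q=1μC, V=1.00V), C2(3μF, Q=14μC, V=4.67V), C3(4μF, Q=6μC, V=1.50V), C4(2μF, Q=3μC, V=1.50V)
Op 1: CLOSE 3-2: Q_total=20.00, C_total=7.00, V=2.86; Q3=11.43, Q2=8.57; dissipated=8.595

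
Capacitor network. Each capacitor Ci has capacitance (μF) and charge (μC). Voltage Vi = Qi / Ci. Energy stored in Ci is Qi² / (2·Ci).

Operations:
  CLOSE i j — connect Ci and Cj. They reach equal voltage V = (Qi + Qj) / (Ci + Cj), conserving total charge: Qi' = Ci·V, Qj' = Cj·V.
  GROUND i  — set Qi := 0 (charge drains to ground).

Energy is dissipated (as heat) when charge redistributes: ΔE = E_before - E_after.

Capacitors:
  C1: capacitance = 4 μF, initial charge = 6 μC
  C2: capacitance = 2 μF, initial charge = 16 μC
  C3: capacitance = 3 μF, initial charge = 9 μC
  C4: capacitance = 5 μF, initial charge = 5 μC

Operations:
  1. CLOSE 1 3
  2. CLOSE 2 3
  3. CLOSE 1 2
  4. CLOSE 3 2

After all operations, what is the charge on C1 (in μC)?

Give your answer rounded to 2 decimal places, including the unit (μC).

Answer: 11.70 μC

Derivation:
Initial: C1(4μF, Q=6μC, V=1.50V), C2(2μF, Q=16μC, V=8.00V), C3(3μF, Q=9μC, V=3.00V), C4(5μF, Q=5μC, V=1.00V)
Op 1: CLOSE 1-3: Q_total=15.00, C_total=7.00, V=2.14; Q1=8.57, Q3=6.43; dissipated=1.929
Op 2: CLOSE 2-3: Q_total=22.43, C_total=5.00, V=4.49; Q2=8.97, Q3=13.46; dissipated=20.584
Op 3: CLOSE 1-2: Q_total=17.54, C_total=6.00, V=2.92; Q1=11.70, Q2=5.85; dissipated=3.659
Op 4: CLOSE 3-2: Q_total=19.30, C_total=5.00, V=3.86; Q3=11.58, Q2=7.72; dissipated=1.464
Final charges: Q1=11.70, Q2=7.72, Q3=11.58, Q4=5.00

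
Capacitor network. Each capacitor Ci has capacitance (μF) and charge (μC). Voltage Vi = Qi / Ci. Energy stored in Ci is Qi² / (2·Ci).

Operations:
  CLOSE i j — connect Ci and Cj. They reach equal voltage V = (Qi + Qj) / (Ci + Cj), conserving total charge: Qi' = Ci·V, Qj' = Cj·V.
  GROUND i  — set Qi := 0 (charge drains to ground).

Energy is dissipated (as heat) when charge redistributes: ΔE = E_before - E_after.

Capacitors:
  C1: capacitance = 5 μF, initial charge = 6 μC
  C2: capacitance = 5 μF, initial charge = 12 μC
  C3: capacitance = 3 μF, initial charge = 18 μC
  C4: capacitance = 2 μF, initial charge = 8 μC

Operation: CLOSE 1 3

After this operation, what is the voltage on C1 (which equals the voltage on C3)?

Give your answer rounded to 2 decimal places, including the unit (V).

Answer: 3.00 V

Derivation:
Initial: C1(5μF, Q=6μC, V=1.20V), C2(5μF, Q=12μC, V=2.40V), C3(3μF, Q=18μC, V=6.00V), C4(2μF, Q=8μC, V=4.00V)
Op 1: CLOSE 1-3: Q_total=24.00, C_total=8.00, V=3.00; Q1=15.00, Q3=9.00; dissipated=21.600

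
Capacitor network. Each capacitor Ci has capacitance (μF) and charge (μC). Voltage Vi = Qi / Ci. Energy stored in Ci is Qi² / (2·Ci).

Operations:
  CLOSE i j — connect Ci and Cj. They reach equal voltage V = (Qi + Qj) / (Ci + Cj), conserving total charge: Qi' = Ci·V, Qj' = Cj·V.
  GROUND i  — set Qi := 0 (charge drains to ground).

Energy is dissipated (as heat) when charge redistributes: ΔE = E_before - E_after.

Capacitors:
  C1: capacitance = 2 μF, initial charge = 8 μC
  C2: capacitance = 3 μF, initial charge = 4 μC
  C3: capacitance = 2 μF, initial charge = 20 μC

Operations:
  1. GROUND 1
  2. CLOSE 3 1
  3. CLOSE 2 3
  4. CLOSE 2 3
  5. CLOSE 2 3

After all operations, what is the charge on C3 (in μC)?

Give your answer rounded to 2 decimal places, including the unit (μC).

Answer: 5.60 μC

Derivation:
Initial: C1(2μF, Q=8μC, V=4.00V), C2(3μF, Q=4μC, V=1.33V), C3(2μF, Q=20μC, V=10.00V)
Op 1: GROUND 1: Q1=0; energy lost=16.000
Op 2: CLOSE 3-1: Q_total=20.00, C_total=4.00, V=5.00; Q3=10.00, Q1=10.00; dissipated=50.000
Op 3: CLOSE 2-3: Q_total=14.00, C_total=5.00, V=2.80; Q2=8.40, Q3=5.60; dissipated=8.067
Op 4: CLOSE 2-3: Q_total=14.00, C_total=5.00, V=2.80; Q2=8.40, Q3=5.60; dissipated=0.000
Op 5: CLOSE 2-3: Q_total=14.00, C_total=5.00, V=2.80; Q2=8.40, Q3=5.60; dissipated=0.000
Final charges: Q1=10.00, Q2=8.40, Q3=5.60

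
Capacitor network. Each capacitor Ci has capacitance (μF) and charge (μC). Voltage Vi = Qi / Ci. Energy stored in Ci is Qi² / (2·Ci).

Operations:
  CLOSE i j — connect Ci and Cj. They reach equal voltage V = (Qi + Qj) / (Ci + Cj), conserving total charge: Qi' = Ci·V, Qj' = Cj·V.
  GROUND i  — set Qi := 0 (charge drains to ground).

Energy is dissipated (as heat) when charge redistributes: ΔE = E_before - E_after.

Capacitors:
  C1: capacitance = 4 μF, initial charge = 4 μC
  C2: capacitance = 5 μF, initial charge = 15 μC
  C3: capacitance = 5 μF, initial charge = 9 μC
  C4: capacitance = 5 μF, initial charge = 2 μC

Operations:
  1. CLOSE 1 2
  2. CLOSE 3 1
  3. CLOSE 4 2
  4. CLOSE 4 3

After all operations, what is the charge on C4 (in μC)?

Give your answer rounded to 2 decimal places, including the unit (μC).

Answer: 7.98 μC

Derivation:
Initial: C1(4μF, Q=4μC, V=1.00V), C2(5μF, Q=15μC, V=3.00V), C3(5μF, Q=9μC, V=1.80V), C4(5μF, Q=2μC, V=0.40V)
Op 1: CLOSE 1-2: Q_total=19.00, C_total=9.00, V=2.11; Q1=8.44, Q2=10.56; dissipated=4.444
Op 2: CLOSE 3-1: Q_total=17.44, C_total=9.00, V=1.94; Q3=9.69, Q1=7.75; dissipated=0.108
Op 3: CLOSE 4-2: Q_total=12.56, C_total=10.00, V=1.26; Q4=6.28, Q2=6.28; dissipated=3.660
Op 4: CLOSE 4-3: Q_total=15.97, C_total=10.00, V=1.60; Q4=7.98, Q3=7.98; dissipated=0.583
Final charges: Q1=7.75, Q2=6.28, Q3=7.98, Q4=7.98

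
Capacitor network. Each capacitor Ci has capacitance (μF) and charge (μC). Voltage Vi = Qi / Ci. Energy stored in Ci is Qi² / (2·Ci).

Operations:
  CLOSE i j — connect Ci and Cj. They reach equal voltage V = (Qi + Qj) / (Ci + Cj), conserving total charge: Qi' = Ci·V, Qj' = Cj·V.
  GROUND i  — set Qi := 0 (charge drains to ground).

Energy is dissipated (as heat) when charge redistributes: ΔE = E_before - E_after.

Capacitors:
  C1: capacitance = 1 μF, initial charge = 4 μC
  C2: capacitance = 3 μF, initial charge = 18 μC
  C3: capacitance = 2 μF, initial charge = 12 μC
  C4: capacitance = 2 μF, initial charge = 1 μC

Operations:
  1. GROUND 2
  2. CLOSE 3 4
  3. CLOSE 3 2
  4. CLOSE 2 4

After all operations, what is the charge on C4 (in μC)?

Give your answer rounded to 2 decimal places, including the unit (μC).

Initial: C1(1μF, Q=4μC, V=4.00V), C2(3μF, Q=18μC, V=6.00V), C3(2μF, Q=12μC, V=6.00V), C4(2μF, Q=1μC, V=0.50V)
Op 1: GROUND 2: Q2=0; energy lost=54.000
Op 2: CLOSE 3-4: Q_total=13.00, C_total=4.00, V=3.25; Q3=6.50, Q4=6.50; dissipated=15.125
Op 3: CLOSE 3-2: Q_total=6.50, C_total=5.00, V=1.30; Q3=2.60, Q2=3.90; dissipated=6.338
Op 4: CLOSE 2-4: Q_total=10.40, C_total=5.00, V=2.08; Q2=6.24, Q4=4.16; dissipated=2.281
Final charges: Q1=4.00, Q2=6.24, Q3=2.60, Q4=4.16

Answer: 4.16 μC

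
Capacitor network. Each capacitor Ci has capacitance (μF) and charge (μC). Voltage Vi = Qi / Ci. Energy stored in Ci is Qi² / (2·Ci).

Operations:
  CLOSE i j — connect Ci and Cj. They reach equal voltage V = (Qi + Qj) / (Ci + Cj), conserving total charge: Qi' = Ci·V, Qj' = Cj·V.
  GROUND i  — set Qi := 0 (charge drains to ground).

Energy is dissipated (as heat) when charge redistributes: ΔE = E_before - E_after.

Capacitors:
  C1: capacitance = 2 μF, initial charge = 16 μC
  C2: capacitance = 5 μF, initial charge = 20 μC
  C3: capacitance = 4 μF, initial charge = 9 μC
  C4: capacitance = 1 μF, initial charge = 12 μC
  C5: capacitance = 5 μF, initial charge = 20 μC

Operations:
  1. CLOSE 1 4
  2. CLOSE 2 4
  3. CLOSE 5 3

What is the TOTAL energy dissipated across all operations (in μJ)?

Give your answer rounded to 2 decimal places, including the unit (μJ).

Answer: 20.59 μJ

Derivation:
Initial: C1(2μF, Q=16μC, V=8.00V), C2(5μF, Q=20μC, V=4.00V), C3(4μF, Q=9μC, V=2.25V), C4(1μF, Q=12μC, V=12.00V), C5(5μF, Q=20μC, V=4.00V)
Op 1: CLOSE 1-4: Q_total=28.00, C_total=3.00, V=9.33; Q1=18.67, Q4=9.33; dissipated=5.333
Op 2: CLOSE 2-4: Q_total=29.33, C_total=6.00, V=4.89; Q2=24.44, Q4=4.89; dissipated=11.852
Op 3: CLOSE 5-3: Q_total=29.00, C_total=9.00, V=3.22; Q5=16.11, Q3=12.89; dissipated=3.403
Total dissipated: 20.588 μJ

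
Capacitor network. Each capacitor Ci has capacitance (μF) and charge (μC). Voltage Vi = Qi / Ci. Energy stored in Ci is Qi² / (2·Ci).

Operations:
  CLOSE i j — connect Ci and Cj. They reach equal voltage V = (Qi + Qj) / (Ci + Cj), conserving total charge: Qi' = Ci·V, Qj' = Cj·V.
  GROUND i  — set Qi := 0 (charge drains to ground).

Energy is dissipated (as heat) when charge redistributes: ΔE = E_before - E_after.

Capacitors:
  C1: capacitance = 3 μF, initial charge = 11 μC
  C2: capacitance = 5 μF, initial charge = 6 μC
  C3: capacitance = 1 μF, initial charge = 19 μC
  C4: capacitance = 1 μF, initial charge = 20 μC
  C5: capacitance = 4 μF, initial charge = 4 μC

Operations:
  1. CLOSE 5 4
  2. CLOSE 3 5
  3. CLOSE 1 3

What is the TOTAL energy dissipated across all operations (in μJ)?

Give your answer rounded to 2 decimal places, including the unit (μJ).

Initial: C1(3μF, Q=11μC, V=3.67V), C2(5μF, Q=6μC, V=1.20V), C3(1μF, Q=19μC, V=19.00V), C4(1μF, Q=20μC, V=20.00V), C5(4μF, Q=4μC, V=1.00V)
Op 1: CLOSE 5-4: Q_total=24.00, C_total=5.00, V=4.80; Q5=19.20, Q4=4.80; dissipated=144.400
Op 2: CLOSE 3-5: Q_total=38.20, C_total=5.00, V=7.64; Q3=7.64, Q5=30.56; dissipated=80.656
Op 3: CLOSE 1-3: Q_total=18.64, C_total=4.00, V=4.66; Q1=13.98, Q3=4.66; dissipated=5.920
Total dissipated: 230.976 μJ

Answer: 230.98 μJ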